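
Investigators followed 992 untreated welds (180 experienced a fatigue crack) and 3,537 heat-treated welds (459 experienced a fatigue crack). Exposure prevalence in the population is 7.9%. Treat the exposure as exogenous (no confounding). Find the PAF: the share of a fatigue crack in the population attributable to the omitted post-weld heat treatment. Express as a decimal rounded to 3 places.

PAF ≈ 0.031

p₁ = P(outcome | exposed) = 180/992 = 0.18145
p₀ = P(outcome | unexposed) = 459/3537 = 0.12977
Overall risk P(Y=1) = π·p₁ + (1−π)·p₀ = 0.079×0.18145 + 0.921×0.12977 = 0.13385.
Under exogeneity, PAF = [P(Y=1) − p₀] / P(Y=1).
PAF = (0.13385 − 0.12977) / 0.13385 ≈ 0.0305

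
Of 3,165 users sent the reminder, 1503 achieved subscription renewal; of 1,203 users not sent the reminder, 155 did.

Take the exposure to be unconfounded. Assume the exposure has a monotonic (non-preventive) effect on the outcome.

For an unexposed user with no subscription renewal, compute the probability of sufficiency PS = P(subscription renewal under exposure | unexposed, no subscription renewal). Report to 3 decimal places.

PS ≈ 0.397

p₁ = P(outcome | exposed) = 1503/3165 = 0.47488
p₀ = P(outcome | unexposed) = 155/1203 = 0.12884
Under exogeneity and monotonicity, PS = (p₁ − p₀) / (1 − p₀).
PS = (0.47488 − 0.12884) / (1 − 0.12884) = 0.34604 / 0.87116 ≈ 0.3972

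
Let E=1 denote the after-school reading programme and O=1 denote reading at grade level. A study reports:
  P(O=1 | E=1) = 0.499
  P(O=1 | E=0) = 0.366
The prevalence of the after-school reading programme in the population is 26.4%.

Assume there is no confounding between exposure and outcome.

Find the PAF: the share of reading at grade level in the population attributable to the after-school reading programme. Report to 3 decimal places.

PAF ≈ 0.088

Let p₁ = 0.499, p₀ = 0.366.
Overall risk P(Y=1) = π·p₁ + (1−π)·p₀ = 0.264×0.499 + 0.736×0.366 = 0.40111.
Under exogeneity, PAF = [P(Y=1) − p₀] / P(Y=1).
PAF = (0.40111 − 0.366) / 0.40111 ≈ 0.0875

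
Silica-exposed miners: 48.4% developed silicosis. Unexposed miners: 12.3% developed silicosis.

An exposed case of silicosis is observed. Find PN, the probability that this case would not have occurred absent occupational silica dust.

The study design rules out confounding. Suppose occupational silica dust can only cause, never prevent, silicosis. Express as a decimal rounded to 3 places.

p₁ = 0.484, p₀ = 0.123.
Under exogeneity and monotonicity, PN = (p₁ − p₀) / p₁.
PN = (0.484 − 0.123) / 0.484 = 0.361 / 0.484 ≈ 0.7459

PN ≈ 0.746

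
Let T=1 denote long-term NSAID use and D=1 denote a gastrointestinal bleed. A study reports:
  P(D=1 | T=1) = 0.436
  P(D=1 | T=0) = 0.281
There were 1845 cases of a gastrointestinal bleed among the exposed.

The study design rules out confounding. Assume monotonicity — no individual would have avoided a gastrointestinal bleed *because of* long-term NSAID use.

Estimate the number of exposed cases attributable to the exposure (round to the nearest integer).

about 656 cases

Let p₁ = 0.436, p₀ = 0.281.
PN = (p₁ − p₀)/p₁ = (0.436 − 0.281) / 0.436 ≈ 0.35550.
Attributable cases ≈ PN × (exposed cases) = 0.35550 × 1845 ≈ 655.91.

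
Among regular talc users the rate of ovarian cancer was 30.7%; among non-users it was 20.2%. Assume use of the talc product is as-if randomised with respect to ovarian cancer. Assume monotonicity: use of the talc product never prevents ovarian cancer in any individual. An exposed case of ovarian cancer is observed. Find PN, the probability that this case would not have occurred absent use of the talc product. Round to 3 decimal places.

p₁ = 0.307, p₀ = 0.202.
Under exogeneity and monotonicity, PN = (p₁ − p₀) / p₁.
PN = (0.307 − 0.202) / 0.307 = 0.105 / 0.307 ≈ 0.3420

PN ≈ 0.342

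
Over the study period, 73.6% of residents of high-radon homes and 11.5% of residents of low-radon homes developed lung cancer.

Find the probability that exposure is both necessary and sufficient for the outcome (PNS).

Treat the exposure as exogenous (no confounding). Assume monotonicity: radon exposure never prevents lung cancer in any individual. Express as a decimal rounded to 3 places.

p₁ = 0.736, p₀ = 0.115.
Under exogeneity and monotonicity, PNS = p₁ − p₀.
PNS = 0.736 − 0.115 = 0.621

PNS ≈ 0.621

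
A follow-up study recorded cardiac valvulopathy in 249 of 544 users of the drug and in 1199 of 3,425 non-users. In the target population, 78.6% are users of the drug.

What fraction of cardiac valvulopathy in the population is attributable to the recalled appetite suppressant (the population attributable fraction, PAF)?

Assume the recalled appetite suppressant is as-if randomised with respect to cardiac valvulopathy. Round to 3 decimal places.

PAF ≈ 0.195

p₁ = P(outcome | exposed) = 249/544 = 0.45772
p₀ = P(outcome | unexposed) = 1199/3425 = 0.35007
Overall risk P(Y=1) = π·p₁ + (1−π)·p₀ = 0.786×0.45772 + 0.214×0.35007 = 0.43468.
Under exogeneity, PAF = [P(Y=1) − p₀] / P(Y=1).
PAF = (0.43468 − 0.35007) / 0.43468 ≈ 0.1946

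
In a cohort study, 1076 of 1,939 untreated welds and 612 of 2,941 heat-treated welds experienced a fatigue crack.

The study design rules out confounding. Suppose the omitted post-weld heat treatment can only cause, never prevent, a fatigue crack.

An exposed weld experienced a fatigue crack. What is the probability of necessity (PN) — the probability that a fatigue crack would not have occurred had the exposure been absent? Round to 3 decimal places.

p₁ = P(outcome | exposed) = 1076/1939 = 0.55493
p₀ = P(outcome | unexposed) = 612/2941 = 0.20809
Under exogeneity and monotonicity, PN = (p₁ − p₀) / p₁.
PN = (0.55493 − 0.20809) / 0.55493 = 0.34683 / 0.55493 ≈ 0.6250

PN ≈ 0.625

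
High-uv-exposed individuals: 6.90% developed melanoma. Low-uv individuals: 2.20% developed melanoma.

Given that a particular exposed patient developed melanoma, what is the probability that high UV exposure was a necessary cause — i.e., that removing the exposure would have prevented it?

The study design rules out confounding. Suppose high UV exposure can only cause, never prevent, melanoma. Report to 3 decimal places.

p₁ = 0.069, p₀ = 0.022.
Under exogeneity and monotonicity, PN = (p₁ − p₀) / p₁.
PN = (0.069 − 0.022) / 0.069 = 0.047 / 0.069 ≈ 0.6812

PN ≈ 0.681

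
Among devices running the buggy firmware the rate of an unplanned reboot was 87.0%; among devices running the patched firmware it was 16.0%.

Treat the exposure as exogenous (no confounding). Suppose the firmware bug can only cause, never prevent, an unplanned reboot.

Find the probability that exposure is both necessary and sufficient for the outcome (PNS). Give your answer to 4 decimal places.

p₁ = 0.87, p₀ = 0.16.
Under exogeneity and monotonicity, PNS = p₁ − p₀.
PNS = 0.87 − 0.16 = 0.71

PNS ≈ 0.7100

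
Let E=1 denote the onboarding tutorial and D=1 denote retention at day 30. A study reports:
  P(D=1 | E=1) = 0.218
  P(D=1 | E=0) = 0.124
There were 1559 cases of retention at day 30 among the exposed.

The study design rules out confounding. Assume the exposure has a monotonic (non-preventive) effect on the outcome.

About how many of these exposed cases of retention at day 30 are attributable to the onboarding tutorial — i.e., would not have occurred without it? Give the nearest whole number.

Let p₁ = 0.218, p₀ = 0.124.
PN = (p₁ − p₀)/p₁ = (0.218 − 0.124) / 0.218 ≈ 0.43119.
Attributable cases ≈ PN × (exposed cases) = 0.43119 × 1559 ≈ 672.23.

about 672 cases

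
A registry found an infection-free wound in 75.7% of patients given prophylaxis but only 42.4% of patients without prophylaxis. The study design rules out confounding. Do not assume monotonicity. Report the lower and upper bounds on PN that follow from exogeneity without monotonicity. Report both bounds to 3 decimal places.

0.440 ≤ PN ≤ 0.761

p₁ = 0.757, p₀ = 0.424.
Under exogeneity alone the bounds on PN are max{0,(p₁−p₀)/p₁} ≤ PN ≤ min{1,(1−p₀)/p₁}.
  lower = (p₁ − p₀)/p₁ = 0.333 / 0.757 ≈ 0.4399
  upper = min{1, (1 − p₀)/p₁} = 0.576 / 0.757 ≈ 0.7609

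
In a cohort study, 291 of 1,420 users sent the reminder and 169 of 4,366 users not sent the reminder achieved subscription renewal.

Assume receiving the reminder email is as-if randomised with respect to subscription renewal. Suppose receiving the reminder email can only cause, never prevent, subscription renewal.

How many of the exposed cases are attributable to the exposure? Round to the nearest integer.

p₁ = P(outcome | exposed) = 291/1420 = 0.20493
p₀ = P(outcome | unexposed) = 169/4366 = 0.038708
PN = (p₁ − p₀)/p₁ = (0.20493 − 0.038708) / 0.20493 ≈ 0.81111.
Attributable cases ≈ PN × (exposed cases) = 0.81111 × 291 ≈ 236.03.

about 236 cases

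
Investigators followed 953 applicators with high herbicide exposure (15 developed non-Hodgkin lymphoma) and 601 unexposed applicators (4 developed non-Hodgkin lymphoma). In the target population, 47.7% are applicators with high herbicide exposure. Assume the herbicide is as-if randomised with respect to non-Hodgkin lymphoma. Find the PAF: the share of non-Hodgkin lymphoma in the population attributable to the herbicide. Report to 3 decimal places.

PAF ≈ 0.394

p₁ = P(outcome | exposed) = 15/953 = 0.01574
p₀ = P(outcome | unexposed) = 4/601 = 0.0066556
Overall risk P(Y=1) = π·p₁ + (1−π)·p₀ = 0.477×0.01574 + 0.523×0.0066556 = 0.010989.
Under exogeneity, PAF = [P(Y=1) − p₀] / P(Y=1).
PAF = (0.010989 − 0.0066556) / 0.010989 ≈ 0.3943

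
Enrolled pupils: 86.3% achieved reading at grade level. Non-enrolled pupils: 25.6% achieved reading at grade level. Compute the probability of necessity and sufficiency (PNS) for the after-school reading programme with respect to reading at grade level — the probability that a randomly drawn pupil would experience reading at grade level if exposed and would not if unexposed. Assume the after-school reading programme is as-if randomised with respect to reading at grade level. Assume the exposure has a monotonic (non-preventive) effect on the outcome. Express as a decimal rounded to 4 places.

PNS ≈ 0.6070

p₁ = 0.863, p₀ = 0.256.
Under exogeneity and monotonicity, PNS = p₁ − p₀.
PNS = 0.863 − 0.256 = 0.607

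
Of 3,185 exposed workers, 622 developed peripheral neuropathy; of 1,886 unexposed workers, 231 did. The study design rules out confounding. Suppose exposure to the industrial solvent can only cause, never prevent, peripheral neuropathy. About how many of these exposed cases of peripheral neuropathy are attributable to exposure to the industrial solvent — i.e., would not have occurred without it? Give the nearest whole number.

p₁ = P(outcome | exposed) = 622/3185 = 0.19529
p₀ = P(outcome | unexposed) = 231/1886 = 0.12248
PN = (p₁ − p₀)/p₁ = (0.19529 − 0.12248) / 0.19529 ≈ 0.37282.
Attributable cases ≈ PN × (exposed cases) = 0.37282 × 622 ≈ 231.90.

about 232 cases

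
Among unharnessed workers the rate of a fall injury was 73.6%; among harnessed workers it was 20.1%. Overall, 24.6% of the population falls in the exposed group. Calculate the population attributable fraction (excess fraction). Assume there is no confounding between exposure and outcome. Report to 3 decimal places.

PAF ≈ 0.396

p₁ = 0.736, p₀ = 0.201.
Overall risk P(Y=1) = π·p₁ + (1−π)·p₀ = 0.246×0.736 + 0.754×0.201 = 0.33261.
Under exogeneity, PAF = [P(Y=1) − p₀] / P(Y=1).
PAF = (0.33261 − 0.201) / 0.33261 ≈ 0.3957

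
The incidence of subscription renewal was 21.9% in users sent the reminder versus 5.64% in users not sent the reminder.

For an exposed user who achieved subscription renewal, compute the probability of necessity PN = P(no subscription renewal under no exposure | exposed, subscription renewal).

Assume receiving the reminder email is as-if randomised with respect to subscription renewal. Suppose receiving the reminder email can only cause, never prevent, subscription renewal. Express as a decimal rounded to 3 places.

PN ≈ 0.742

p₁ = 0.219, p₀ = 0.0564.
Under exogeneity and monotonicity, PN = (p₁ − p₀) / p₁.
PN = (0.219 − 0.0564) / 0.219 = 0.1626 / 0.219 ≈ 0.7425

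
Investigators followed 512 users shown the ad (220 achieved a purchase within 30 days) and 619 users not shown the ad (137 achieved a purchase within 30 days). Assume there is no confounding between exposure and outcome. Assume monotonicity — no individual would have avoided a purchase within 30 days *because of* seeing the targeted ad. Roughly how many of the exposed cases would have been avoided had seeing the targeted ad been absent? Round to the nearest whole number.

p₁ = P(outcome | exposed) = 220/512 = 0.42969
p₀ = P(outcome | unexposed) = 137/619 = 0.22132
PN = (p₁ − p₀)/p₁ = (0.42969 − 0.22132) / 0.42969 ≈ 0.48492.
Attributable cases ≈ PN × (exposed cases) = 0.48492 × 220 ≈ 106.68.

about 107 cases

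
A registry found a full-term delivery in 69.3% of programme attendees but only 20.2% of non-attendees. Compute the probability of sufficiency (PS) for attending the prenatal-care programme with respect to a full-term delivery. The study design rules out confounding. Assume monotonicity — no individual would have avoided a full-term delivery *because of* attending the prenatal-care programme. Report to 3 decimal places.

p₁ = 0.693, p₀ = 0.202.
Under exogeneity and monotonicity, PS = (p₁ − p₀) / (1 − p₀).
PS = (0.693 − 0.202) / (1 − 0.202) = 0.491 / 0.798 ≈ 0.6153

PS ≈ 0.615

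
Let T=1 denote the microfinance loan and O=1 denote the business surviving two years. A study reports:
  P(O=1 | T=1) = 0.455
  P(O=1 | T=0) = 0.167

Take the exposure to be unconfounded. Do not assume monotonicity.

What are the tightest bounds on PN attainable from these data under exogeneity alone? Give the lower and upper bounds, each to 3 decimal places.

Let p₁ = 0.455, p₀ = 0.167.
Under exogeneity alone the bounds on PN are max{0,(p₁−p₀)/p₁} ≤ PN ≤ min{1,(1−p₀)/p₁}.
  lower = (p₁ − p₀)/p₁ = 0.288 / 0.455 ≈ 0.6330
  upper = min{1, (1 − p₀)/p₁} = 0.833 / 0.455 ≈ 1.8308 → capped at 1

0.633 ≤ PN ≤ 1.000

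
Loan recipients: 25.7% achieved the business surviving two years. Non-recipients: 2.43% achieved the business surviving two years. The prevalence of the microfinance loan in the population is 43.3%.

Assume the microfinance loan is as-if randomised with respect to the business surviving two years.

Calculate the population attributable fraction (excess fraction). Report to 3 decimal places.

PAF ≈ 0.806

p₁ = 0.257, p₀ = 0.0243.
Overall risk P(Y=1) = π·p₁ + (1−π)·p₀ = 0.433×0.257 + 0.567×0.0243 = 0.12506.
Under exogeneity, PAF = [P(Y=1) − p₀] / P(Y=1).
PAF = (0.12506 − 0.0243) / 0.12506 ≈ 0.8057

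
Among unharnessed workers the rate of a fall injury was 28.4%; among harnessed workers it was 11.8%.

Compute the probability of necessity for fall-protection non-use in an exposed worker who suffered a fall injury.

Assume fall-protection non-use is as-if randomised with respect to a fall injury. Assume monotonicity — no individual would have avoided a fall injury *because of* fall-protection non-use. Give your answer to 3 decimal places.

p₁ = 0.284, p₀ = 0.118.
Under exogeneity and monotonicity, PN = (p₁ − p₀) / p₁.
PN = (0.284 − 0.118) / 0.284 = 0.166 / 0.284 ≈ 0.5845

PN ≈ 0.585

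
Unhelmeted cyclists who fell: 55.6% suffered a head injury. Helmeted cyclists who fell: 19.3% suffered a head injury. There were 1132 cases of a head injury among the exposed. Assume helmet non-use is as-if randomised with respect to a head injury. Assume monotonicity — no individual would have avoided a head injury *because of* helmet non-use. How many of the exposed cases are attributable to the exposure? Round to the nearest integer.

p₁ = 0.556, p₀ = 0.193.
PN = (p₁ − p₀)/p₁ = (0.556 − 0.193) / 0.556 ≈ 0.65288.
Attributable cases ≈ PN × (exposed cases) = 0.65288 × 1132 ≈ 739.06.

about 739 cases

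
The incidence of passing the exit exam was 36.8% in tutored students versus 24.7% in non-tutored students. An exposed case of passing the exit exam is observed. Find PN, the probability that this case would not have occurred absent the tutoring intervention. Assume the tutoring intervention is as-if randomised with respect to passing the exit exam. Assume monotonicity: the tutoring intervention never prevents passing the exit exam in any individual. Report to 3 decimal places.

p₁ = 0.368, p₀ = 0.247.
Under exogeneity and monotonicity, PN = (p₁ − p₀) / p₁.
PN = (0.368 − 0.247) / 0.368 = 0.121 / 0.368 ≈ 0.3288

PN ≈ 0.329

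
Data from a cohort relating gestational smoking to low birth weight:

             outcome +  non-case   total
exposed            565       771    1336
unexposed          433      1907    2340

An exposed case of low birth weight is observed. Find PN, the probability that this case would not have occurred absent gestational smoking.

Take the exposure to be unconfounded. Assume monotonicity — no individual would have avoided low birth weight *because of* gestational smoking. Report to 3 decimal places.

PN ≈ 0.562

p₁ = P(outcome | exposed) = 565/1336 = 0.4229
p₀ = P(outcome | unexposed) = 433/2340 = 0.18504
Under exogeneity and monotonicity, PN = (p₁ − p₀) / p₁.
PN = (0.4229 − 0.18504) / 0.4229 = 0.23786 / 0.4229 ≈ 0.5624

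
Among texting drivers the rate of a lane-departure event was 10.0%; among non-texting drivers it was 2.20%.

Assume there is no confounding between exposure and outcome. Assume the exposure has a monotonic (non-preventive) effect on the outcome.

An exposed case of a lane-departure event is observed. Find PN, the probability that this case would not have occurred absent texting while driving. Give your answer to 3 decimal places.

p₁ = 0.1, p₀ = 0.022.
Under exogeneity and monotonicity, PN = (p₁ − p₀) / p₁.
PN = (0.1 − 0.022) / 0.1 = 0.078 / 0.1 ≈ 0.7800

PN ≈ 0.780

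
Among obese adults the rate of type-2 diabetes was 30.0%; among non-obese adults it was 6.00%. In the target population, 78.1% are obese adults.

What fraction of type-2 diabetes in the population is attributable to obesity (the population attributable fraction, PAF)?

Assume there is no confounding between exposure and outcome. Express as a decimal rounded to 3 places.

PAF ≈ 0.758

p₁ = 0.3, p₀ = 0.06.
Overall risk P(Y=1) = π·p₁ + (1−π)·p₀ = 0.781×0.3 + 0.219×0.06 = 0.24744.
Under exogeneity, PAF = [P(Y=1) − p₀] / P(Y=1).
PAF = (0.24744 − 0.06) / 0.24744 ≈ 0.7575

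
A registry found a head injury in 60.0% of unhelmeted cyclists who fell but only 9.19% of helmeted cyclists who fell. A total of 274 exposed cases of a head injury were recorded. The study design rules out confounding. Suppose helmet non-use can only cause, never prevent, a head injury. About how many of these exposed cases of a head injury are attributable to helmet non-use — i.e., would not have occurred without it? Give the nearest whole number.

p₁ = 0.6, p₀ = 0.0919.
PN = (p₁ − p₀)/p₁ = (0.6 − 0.0919) / 0.6 ≈ 0.84683.
Attributable cases ≈ PN × (exposed cases) = 0.84683 × 274 ≈ 232.03.

about 232 cases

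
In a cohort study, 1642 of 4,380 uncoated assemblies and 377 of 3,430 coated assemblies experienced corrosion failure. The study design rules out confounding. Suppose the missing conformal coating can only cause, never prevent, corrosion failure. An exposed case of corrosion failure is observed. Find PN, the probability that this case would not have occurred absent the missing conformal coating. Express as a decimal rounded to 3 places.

p₁ = P(outcome | exposed) = 1642/4380 = 0.37489
p₀ = P(outcome | unexposed) = 377/3430 = 0.10991
Under exogeneity and monotonicity, PN = (p₁ − p₀) / p₁.
PN = (0.37489 − 0.10991) / 0.37489 = 0.26497 / 0.37489 ≈ 0.7068

PN ≈ 0.707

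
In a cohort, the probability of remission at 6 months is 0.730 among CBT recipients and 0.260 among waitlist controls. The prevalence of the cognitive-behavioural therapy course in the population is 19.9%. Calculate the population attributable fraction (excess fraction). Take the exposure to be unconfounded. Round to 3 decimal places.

Let p₁ = 0.73, p₀ = 0.26.
Overall risk P(Y=1) = π·p₁ + (1−π)·p₀ = 0.199×0.73 + 0.801×0.26 = 0.35353.
Under exogeneity, PAF = [P(Y=1) − p₀] / P(Y=1).
PAF = (0.35353 − 0.26) / 0.35353 ≈ 0.2646

PAF ≈ 0.265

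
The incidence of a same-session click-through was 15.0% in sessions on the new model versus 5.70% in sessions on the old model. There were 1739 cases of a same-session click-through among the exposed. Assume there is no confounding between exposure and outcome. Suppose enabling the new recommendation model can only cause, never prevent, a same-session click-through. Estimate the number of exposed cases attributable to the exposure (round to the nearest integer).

p₁ = 0.15, p₀ = 0.057.
PN = (p₁ − p₀)/p₁ = (0.15 − 0.057) / 0.15 ≈ 0.62000.
Attributable cases ≈ PN × (exposed cases) = 0.62000 × 1739 ≈ 1078.18.

about 1078 cases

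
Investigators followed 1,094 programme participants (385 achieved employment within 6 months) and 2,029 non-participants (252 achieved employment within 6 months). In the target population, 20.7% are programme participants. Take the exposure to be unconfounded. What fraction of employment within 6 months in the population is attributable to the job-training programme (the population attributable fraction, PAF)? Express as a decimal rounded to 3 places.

p₁ = P(outcome | exposed) = 385/1094 = 0.35192
p₀ = P(outcome | unexposed) = 252/2029 = 0.1242
Overall risk P(Y=1) = π·p₁ + (1−π)·p₀ = 0.207×0.35192 + 0.793×0.1242 = 0.17134.
Under exogeneity, PAF = [P(Y=1) − p₀] / P(Y=1).
PAF = (0.17134 − 0.1242) / 0.17134 ≈ 0.2751

PAF ≈ 0.275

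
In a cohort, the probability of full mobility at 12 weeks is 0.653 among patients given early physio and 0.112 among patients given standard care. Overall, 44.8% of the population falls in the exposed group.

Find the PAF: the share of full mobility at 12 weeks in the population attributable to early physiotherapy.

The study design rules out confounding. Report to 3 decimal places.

PAF ≈ 0.684

Let p₁ = 0.653, p₀ = 0.112.
Overall risk P(Y=1) = π·p₁ + (1−π)·p₀ = 0.448×0.653 + 0.552×0.112 = 0.35437.
Under exogeneity, PAF = [P(Y=1) − p₀] / P(Y=1).
PAF = (0.35437 − 0.112) / 0.35437 ≈ 0.6839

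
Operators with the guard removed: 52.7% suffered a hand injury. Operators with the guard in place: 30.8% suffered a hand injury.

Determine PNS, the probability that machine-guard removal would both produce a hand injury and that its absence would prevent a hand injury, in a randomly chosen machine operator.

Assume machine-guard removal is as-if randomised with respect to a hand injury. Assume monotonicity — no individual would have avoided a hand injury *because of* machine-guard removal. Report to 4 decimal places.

p₁ = 0.527, p₀ = 0.308.
Under exogeneity and monotonicity, PNS = p₁ − p₀.
PNS = 0.527 − 0.308 = 0.219

PNS ≈ 0.2190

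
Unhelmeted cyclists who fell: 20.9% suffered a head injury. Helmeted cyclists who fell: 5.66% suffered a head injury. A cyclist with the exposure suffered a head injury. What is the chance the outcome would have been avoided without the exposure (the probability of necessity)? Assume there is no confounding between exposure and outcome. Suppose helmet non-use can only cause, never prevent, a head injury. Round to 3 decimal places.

PN ≈ 0.729

p₁ = 0.209, p₀ = 0.0566.
Under exogeneity and monotonicity, PN = (p₁ − p₀) / p₁.
PN = (0.209 − 0.0566) / 0.209 = 0.1524 / 0.209 ≈ 0.7292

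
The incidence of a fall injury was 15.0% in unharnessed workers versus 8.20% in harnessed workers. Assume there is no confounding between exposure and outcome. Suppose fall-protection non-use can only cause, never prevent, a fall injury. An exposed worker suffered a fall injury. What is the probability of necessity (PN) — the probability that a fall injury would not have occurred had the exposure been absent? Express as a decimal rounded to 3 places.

p₁ = 0.15, p₀ = 0.082.
Under exogeneity and monotonicity, PN = (p₁ − p₀) / p₁.
PN = (0.15 − 0.082) / 0.15 = 0.068 / 0.15 ≈ 0.4533

PN ≈ 0.453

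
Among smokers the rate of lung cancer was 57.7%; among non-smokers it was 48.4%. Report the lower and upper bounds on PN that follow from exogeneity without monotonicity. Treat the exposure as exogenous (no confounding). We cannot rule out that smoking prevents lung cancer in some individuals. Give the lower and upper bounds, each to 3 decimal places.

0.161 ≤ PN ≤ 0.894

p₁ = 0.577, p₀ = 0.484.
Under exogeneity alone the bounds on PN are max{0,(p₁−p₀)/p₁} ≤ PN ≤ min{1,(1−p₀)/p₁}.
  lower = (p₁ − p₀)/p₁ = 0.093 / 0.577 ≈ 0.1612
  upper = min{1, (1 − p₀)/p₁} = 0.516 / 0.577 ≈ 0.8943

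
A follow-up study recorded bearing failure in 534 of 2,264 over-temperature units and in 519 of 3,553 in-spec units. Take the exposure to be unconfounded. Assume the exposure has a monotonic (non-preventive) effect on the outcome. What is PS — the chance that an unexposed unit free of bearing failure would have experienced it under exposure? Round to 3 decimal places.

p₁ = P(outcome | exposed) = 534/2264 = 0.23587
p₀ = P(outcome | unexposed) = 519/3553 = 0.14607
Under exogeneity and monotonicity, PS = (p₁ − p₀) / (1 − p₀).
PS = (0.23587 − 0.14607) / (1 − 0.14607) = 0.089792 / 0.85393 ≈ 0.1052

PS ≈ 0.105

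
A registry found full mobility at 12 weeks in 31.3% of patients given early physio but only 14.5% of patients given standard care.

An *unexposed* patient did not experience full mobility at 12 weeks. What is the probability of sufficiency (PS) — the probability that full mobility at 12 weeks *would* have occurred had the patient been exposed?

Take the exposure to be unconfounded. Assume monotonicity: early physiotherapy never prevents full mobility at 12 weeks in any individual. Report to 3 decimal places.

p₁ = 0.313, p₀ = 0.145.
Under exogeneity and monotonicity, PS = (p₁ − p₀) / (1 − p₀).
PS = (0.313 − 0.145) / (1 − 0.145) = 0.168 / 0.855 ≈ 0.1965

PS ≈ 0.196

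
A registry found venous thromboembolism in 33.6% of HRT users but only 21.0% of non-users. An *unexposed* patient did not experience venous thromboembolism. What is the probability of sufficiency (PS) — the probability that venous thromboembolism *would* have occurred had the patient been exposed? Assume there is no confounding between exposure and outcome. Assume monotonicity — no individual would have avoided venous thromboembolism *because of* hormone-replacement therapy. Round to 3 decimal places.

p₁ = 0.336, p₀ = 0.21.
Under exogeneity and monotonicity, PS = (p₁ − p₀) / (1 − p₀).
PS = (0.336 − 0.21) / (1 − 0.21) = 0.126 / 0.79 ≈ 0.1595

PS ≈ 0.159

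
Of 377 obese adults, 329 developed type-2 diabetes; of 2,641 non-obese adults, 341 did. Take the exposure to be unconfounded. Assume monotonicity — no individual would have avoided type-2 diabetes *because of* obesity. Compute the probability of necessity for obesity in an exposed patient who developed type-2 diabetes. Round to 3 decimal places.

p₁ = P(outcome | exposed) = 329/377 = 0.87268
p₀ = P(outcome | unexposed) = 341/2641 = 0.12912
Under exogeneity and monotonicity, PN = (p₁ − p₀) / p₁.
PN = (0.87268 − 0.12912) / 0.87268 = 0.74356 / 0.87268 ≈ 0.8520

PN ≈ 0.852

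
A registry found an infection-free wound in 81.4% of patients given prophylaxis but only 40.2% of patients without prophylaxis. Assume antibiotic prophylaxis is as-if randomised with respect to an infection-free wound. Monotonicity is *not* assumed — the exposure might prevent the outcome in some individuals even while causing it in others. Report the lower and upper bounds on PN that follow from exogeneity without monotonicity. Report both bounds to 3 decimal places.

p₁ = 0.814, p₀ = 0.402.
Under exogeneity alone the bounds on PN are max{0,(p₁−p₀)/p₁} ≤ PN ≤ min{1,(1−p₀)/p₁}.
  lower = (p₁ − p₀)/p₁ = 0.412 / 0.814 ≈ 0.5061
  upper = min{1, (1 − p₀)/p₁} = 0.598 / 0.814 ≈ 0.7346

0.506 ≤ PN ≤ 0.735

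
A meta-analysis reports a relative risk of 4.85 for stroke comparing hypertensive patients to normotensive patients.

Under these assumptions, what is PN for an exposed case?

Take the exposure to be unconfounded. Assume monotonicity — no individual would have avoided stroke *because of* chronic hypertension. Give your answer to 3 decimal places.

Under exogeneity and monotonicity, PN = (RR − 1) / RR = 1 − 1/RR.
PN = (4.85 − 1) / 4.85 = 3.85 / 4.85 ≈ 0.7938

PN ≈ 0.794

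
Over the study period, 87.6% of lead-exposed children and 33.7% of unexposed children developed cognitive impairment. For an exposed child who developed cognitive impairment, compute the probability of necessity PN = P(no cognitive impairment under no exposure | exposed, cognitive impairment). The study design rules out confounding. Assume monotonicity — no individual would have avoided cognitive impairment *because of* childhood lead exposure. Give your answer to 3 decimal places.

p₁ = 0.876, p₀ = 0.337.
Under exogeneity and monotonicity, PN = (p₁ − p₀) / p₁.
PN = (0.876 − 0.337) / 0.876 = 0.539 / 0.876 ≈ 0.6153

PN ≈ 0.615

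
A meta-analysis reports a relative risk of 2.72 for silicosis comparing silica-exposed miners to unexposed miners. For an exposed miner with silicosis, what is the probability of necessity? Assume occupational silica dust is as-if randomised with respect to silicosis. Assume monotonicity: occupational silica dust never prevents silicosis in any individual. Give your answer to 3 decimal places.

PN ≈ 0.632

Under exogeneity and monotonicity, PN = (RR − 1) / RR = 1 − 1/RR.
PN = (2.72 − 1) / 2.72 = 1.72 / 2.72 ≈ 0.6324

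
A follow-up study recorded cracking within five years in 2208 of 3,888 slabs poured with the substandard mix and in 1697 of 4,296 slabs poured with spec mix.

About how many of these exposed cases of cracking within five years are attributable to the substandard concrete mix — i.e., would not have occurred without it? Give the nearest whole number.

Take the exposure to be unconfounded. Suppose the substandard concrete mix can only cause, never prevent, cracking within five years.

about 672 cases

p₁ = P(outcome | exposed) = 2208/3888 = 0.5679
p₀ = P(outcome | unexposed) = 1697/4296 = 0.39502
PN = (p₁ − p₀)/p₁ = (0.5679 − 0.39502) / 0.5679 ≈ 0.30442.
Attributable cases ≈ PN × (exposed cases) = 0.30442 × 2208 ≈ 672.17.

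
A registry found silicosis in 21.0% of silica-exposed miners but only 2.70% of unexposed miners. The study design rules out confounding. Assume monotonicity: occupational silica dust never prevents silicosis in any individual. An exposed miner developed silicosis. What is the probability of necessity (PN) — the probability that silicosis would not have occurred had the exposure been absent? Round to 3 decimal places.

p₁ = 0.21, p₀ = 0.027.
Under exogeneity and monotonicity, PN = (p₁ − p₀) / p₁.
PN = (0.21 − 0.027) / 0.21 = 0.183 / 0.21 ≈ 0.8714

PN ≈ 0.871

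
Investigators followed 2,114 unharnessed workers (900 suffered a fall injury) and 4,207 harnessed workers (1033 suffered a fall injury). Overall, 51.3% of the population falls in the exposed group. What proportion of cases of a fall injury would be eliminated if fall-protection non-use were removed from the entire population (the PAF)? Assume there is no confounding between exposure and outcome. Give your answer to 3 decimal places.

p₁ = P(outcome | exposed) = 900/2114 = 0.42573
p₀ = P(outcome | unexposed) = 1033/4207 = 0.24554
Overall risk P(Y=1) = π·p₁ + (1−π)·p₀ = 0.513×0.42573 + 0.487×0.24554 = 0.33798.
Under exogeneity, PAF = [P(Y=1) − p₀] / P(Y=1).
PAF = (0.33798 − 0.24554) / 0.33798 ≈ 0.2735

PAF ≈ 0.273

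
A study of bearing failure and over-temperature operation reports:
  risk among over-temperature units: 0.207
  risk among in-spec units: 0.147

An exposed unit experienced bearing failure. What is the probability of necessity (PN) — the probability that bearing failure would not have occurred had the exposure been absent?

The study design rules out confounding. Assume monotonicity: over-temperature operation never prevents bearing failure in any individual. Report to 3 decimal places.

Let p₁ = 0.207, p₀ = 0.147.
Under exogeneity and monotonicity, PN = (p₁ − p₀) / p₁.
PN = (0.207 − 0.147) / 0.207 = 0.06 / 0.207 ≈ 0.2899

PN ≈ 0.290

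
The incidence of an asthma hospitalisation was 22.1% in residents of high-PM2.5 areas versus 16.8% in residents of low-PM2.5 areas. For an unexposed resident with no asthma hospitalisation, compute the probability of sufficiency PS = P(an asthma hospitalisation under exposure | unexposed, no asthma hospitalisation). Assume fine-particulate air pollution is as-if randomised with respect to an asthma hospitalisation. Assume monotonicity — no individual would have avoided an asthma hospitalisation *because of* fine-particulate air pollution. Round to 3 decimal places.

PS ≈ 0.064

p₁ = 0.221, p₀ = 0.168.
Under exogeneity and monotonicity, PS = (p₁ − p₀) / (1 − p₀).
PS = (0.221 − 0.168) / (1 − 0.168) = 0.053 / 0.832 ≈ 0.0637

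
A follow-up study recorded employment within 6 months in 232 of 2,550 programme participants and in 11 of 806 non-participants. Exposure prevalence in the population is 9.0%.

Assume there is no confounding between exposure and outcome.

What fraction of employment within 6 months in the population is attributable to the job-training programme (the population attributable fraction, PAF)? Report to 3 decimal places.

PAF ≈ 0.338

p₁ = P(outcome | exposed) = 232/2550 = 0.09098
p₀ = P(outcome | unexposed) = 11/806 = 0.013648
Overall risk P(Y=1) = π·p₁ + (1−π)·p₀ = 0.09×0.09098 + 0.91×0.013648 = 0.020608.
Under exogeneity, PAF = [P(Y=1) − p₀] / P(Y=1).
PAF = (0.020608 − 0.013648) / 0.020608 ≈ 0.3377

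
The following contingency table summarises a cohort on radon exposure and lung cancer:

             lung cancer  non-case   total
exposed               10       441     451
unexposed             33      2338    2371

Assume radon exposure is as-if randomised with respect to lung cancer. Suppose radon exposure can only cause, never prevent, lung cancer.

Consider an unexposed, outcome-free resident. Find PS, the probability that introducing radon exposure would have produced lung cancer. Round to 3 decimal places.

p₁ = P(outcome | exposed) = 10/451 = 0.022173
p₀ = P(outcome | unexposed) = 33/2371 = 0.013918
Under exogeneity and monotonicity, PS = (p₁ − p₀)/(1 − p₀).
PS = (0.022173 − 0.013918) / 0.98608 ≈ 0.0084

PS ≈ 0.008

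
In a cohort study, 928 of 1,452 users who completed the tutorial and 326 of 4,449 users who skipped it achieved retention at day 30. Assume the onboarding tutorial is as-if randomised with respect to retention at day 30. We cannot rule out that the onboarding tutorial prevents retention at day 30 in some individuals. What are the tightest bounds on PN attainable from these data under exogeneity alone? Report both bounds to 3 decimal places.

0.885 ≤ PN ≤ 1.000

p₁ = P(outcome | exposed) = 928/1452 = 0.63912
p₀ = P(outcome | unexposed) = 326/4449 = 0.073275
Under exogeneity alone the bounds on PN are max{0,(p₁−p₀)/p₁} ≤ PN ≤ min{1,(1−p₀)/p₁}.
  lower = (p₁ − p₀)/p₁ = 0.56584 / 0.63912 ≈ 0.8854
  upper = min{1, (1 − p₀)/p₁} = 0.92673 / 0.63912 ≈ 1.4500 → capped at 1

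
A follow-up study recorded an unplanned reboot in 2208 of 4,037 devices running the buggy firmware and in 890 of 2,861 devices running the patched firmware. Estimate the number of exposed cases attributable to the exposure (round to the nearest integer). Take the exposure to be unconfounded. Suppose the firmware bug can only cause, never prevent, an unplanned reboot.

about 952 cases

p₁ = P(outcome | exposed) = 2208/4037 = 0.54694
p₀ = P(outcome | unexposed) = 890/2861 = 0.31108
PN = (p₁ − p₀)/p₁ = (0.54694 − 0.31108) / 0.54694 ≈ 0.43124.
Attributable cases ≈ PN × (exposed cases) = 0.43124 × 2208 ≈ 952.17.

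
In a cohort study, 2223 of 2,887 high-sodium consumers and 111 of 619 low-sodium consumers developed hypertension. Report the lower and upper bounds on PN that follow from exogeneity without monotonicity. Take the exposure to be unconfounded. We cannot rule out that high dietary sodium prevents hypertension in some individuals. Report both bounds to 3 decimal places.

0.767 ≤ PN ≤ 1.000

p₁ = P(outcome | exposed) = 2223/2887 = 0.77
p₀ = P(outcome | unexposed) = 111/619 = 0.17932
Under exogeneity alone the bounds on PN are max{0,(p₁−p₀)/p₁} ≤ PN ≤ min{1,(1−p₀)/p₁}.
  lower = (p₁ − p₀)/p₁ = 0.59068 / 0.77 ≈ 0.7671
  upper = min{1, (1 − p₀)/p₁} = 0.82068 / 0.77 ≈ 1.0658 → capped at 1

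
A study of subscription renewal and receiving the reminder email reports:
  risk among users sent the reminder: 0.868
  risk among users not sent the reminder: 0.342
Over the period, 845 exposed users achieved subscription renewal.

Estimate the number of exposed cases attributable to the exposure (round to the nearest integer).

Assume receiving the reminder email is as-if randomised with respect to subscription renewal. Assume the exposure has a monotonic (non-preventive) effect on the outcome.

Let p₁ = 0.868, p₀ = 0.342.
PN = (p₁ − p₀)/p₁ = (0.868 − 0.342) / 0.868 ≈ 0.60599.
Attributable cases ≈ PN × (exposed cases) = 0.60599 × 845 ≈ 512.06.

about 512 cases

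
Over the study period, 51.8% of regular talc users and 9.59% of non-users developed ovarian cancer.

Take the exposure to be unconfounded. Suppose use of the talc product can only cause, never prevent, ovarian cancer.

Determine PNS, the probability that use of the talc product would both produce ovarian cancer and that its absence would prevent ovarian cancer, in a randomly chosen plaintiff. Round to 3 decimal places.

p₁ = 0.518, p₀ = 0.0959.
Under exogeneity and monotonicity, PNS = p₁ − p₀.
PNS = 0.518 − 0.0959 = 0.4221

PNS ≈ 0.422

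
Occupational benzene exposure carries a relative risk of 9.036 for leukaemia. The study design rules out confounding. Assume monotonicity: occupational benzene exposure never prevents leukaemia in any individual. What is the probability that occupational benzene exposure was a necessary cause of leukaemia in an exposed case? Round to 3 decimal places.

PN ≈ 0.889

Under exogeneity and monotonicity, PN = (RR − 1) / RR = 1 − 1/RR.
PN = (9.036 − 1) / 9.036 = 8.036 / 9.036 ≈ 0.8893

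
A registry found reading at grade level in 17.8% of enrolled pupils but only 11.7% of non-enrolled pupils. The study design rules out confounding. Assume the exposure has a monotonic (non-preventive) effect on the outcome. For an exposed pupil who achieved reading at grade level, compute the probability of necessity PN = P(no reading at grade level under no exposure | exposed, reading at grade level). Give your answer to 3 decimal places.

PN ≈ 0.343

p₁ = 0.178, p₀ = 0.117.
Under exogeneity and monotonicity, PN = (p₁ − p₀) / p₁.
PN = (0.178 − 0.117) / 0.178 = 0.061 / 0.178 ≈ 0.3427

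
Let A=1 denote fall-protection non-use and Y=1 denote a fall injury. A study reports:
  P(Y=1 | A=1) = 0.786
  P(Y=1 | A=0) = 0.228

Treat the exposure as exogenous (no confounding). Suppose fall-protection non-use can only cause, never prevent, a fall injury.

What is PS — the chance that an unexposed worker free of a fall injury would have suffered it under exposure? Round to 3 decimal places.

Let p₁ = 0.786, p₀ = 0.228.
Under exogeneity and monotonicity, PS = (p₁ − p₀) / (1 − p₀).
PS = (0.786 − 0.228) / (1 − 0.228) = 0.558 / 0.772 ≈ 0.7228

PS ≈ 0.723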